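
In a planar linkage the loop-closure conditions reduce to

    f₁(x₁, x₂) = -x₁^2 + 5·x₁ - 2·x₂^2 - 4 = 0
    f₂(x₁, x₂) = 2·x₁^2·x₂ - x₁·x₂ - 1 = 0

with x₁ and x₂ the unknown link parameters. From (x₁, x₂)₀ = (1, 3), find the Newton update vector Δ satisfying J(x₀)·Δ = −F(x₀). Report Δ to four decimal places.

At (1, 3): F = (-18.0000, 2.0000).
Jacobian J = [[-2·x₁ + 5, -4·x₂], [4·x₁·x₂ - x₂, 2·x₁^2 - x₁]].
At the point, J = [[3.0000, -12.0000], [9.0000, 1.0000]] (det J = 111.0000).
Solving J·Δ = −F gives Δ = (-0.0541, -1.5135).

(-0.0541, -1.5135)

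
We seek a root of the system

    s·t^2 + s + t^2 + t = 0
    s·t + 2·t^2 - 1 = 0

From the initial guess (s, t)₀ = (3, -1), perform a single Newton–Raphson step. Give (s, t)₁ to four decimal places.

(0.7778, -0.7778)

At (3, -1): F = (6.0000, -2.0000).
Jacobian J = [[t^2 + 1, 2·s·t + 2·t + 1], [t, s + 4·t]].
At the point, J = [[2.0000, -7.0000], [-1.0000, -1.0000]] (det J = -9.0000).
Solving J·Δ = −F gives Δ = (-2.2222, 0.2222).
Then the next iterate is (s, t)₁ = (0.7778, -0.7778).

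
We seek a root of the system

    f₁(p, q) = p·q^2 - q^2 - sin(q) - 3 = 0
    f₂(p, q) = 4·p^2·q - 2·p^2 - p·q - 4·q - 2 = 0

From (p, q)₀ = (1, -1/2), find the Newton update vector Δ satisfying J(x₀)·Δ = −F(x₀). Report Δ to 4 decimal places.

(-0.0806, -2.8952)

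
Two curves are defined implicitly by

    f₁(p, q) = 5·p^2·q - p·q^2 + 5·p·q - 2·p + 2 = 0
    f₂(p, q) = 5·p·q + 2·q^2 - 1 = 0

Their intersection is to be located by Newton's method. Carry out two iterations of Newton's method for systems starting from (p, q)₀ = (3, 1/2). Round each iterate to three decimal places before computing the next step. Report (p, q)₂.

At (3, 1/2): F = (25.250, 7.000).
Jacobian J = [[10·p·q - q^2 + 5·q - 2, 5·p^2 - 2·p·q + 5·p], [5·q, 5·p + 4·q]].
At the point, J = [[15.250, 57.000], [2.500, 17.000]] (det J = 116.750).
Solving J·Δ = −F gives Δ = (-0.259, -0.374).
Then the next iterate is (p, q)₁ = (2.741, 0.126).
Round to (2.741, 0.126) and repeat: F = (2.93455, 0.75858), J = [[2.06778, 50.57967], [0.630, 14.209]].
Δ = (1.340, -0.113), so (p, q)₂ = (4.081, 0.013).

(4.081, 0.013)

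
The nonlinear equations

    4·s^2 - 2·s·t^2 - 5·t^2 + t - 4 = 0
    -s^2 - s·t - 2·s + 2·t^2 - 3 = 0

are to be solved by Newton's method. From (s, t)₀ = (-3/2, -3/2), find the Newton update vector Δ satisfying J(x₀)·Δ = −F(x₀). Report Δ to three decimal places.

(-0.079, -0.044)

At (-3/2, -3/2): F = (-1.000, 0.000).
Jacobian J = [[8·s - 2·t^2, -4·s·t - 10·t + 1], [-2·s - t - 2, -s + 4·t]].
At the point, J = [[-16.500, 7.000], [2.500, -4.500]] (det J = 56.750).
Solving J·Δ = −F gives Δ = (-0.079, -0.044).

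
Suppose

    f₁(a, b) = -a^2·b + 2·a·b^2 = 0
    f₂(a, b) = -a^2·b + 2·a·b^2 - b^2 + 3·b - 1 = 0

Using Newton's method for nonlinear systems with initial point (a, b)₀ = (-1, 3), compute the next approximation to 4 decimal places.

At (-1, 3): F = (-21.0000, -22.0000).
Jacobian J = [[-2·a·b + 2·b^2, -a^2 + 4·a·b], [-2·a·b + 2·b^2, -a^2 + 4·a·b - 2·b + 3]].
At the point, J = [[24.0000, -13.0000], [24.0000, -16.0000]] (det J = -72.0000).
Solving J·Δ = −F gives Δ = (0.6944, -0.3333).
Then the next iterate is (a, b)₁ = (-0.3056, 2.6667).

(-0.3056, 2.6667)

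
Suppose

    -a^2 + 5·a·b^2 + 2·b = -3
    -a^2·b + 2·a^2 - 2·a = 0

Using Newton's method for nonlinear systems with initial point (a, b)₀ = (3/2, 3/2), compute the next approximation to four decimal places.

(1.4257, 0.6832)

At (3/2, 3/2): F = (20.6250, -1.8750).
Jacobian J = [[-2·a + 5·b^2, 10·a·b + 2], [-2·a·b + 4·a - 2, -a^2]].
At the point, J = [[8.2500, 24.5000], [-0.5000, -2.2500]] (det J = -6.3125).
Solving J·Δ = −F gives Δ = (-0.0743, -0.8168).
Then the next iterate is (a, b)₁ = (1.4257, 0.6832).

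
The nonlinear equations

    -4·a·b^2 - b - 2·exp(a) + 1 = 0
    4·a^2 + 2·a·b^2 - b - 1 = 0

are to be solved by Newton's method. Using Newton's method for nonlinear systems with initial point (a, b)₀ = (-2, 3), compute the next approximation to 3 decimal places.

(-1.243, 2.101)

At (-2, 3): F = (69.72933, -24.000).
Jacobian J = [[-4·b^2 - 2·exp(a), -8·a·b - 1], [8·a + 2·b^2, 4·a·b - 1]].
At the point, J = [[-36.27067, 47.000], [2.000, -25.000]] (det J = 812.76676).
Solving J·Δ = −F gives Δ = (0.757, -0.899).
Then the next iterate is (a, b)₁ = (-1.243, 2.101).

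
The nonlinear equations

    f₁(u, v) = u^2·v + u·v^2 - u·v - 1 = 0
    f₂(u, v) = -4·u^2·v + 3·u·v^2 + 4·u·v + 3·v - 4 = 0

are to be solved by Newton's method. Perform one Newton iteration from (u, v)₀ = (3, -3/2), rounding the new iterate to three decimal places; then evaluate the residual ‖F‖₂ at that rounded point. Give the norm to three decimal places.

At (3, -3/2): F = (-3.250, 47.750).
Jacobian J = [[2·u·v + v^2 - v, u^2 + 2·u·v - u], [-8·u·v + 3·v^2 + 4·v, -4·u^2 + 6·u·v + 4·u + 3]].
At the point, J = [[-5.250, -3.000], [36.750, -48.000]] (det J = 362.250).
Solving J·Δ = −F gives Δ = (-0.826, 0.362).
Then the next iterate is (u, v)₁ = (2.174, -1.138).
Re-evaluating at (2.174, -1.138): F = (-1.08906, 12.65024), so ‖F‖₂ = 12.697.

12.697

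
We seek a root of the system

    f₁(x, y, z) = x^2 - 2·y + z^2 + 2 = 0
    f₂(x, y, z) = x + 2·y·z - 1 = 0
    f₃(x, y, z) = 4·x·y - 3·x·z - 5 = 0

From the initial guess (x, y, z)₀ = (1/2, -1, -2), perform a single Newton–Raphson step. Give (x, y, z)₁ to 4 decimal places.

(4.1800, -0.5950, 0.7800)

At (1/2, -1, -2): F = (8.2500, 3.5000, -4.0000).
Jacobian J = [[2·x, -2, 2·z], [1, 2·z, 2·y], [4·y - 3·z, 4·x, -3·x]].
At the point, J = [[1.0000, -2.0000, -4.0000], [1.0000, -4.0000, -2.0000], [2.0000, 2.0000, -1.5000]] (det J = -25.0000).
Solving J·Δ = −F gives Δ = (3.6800, 0.4050, 2.7800).
Then the next iterate is (x, y, z)₁ = (4.1800, -0.5950, 0.7800).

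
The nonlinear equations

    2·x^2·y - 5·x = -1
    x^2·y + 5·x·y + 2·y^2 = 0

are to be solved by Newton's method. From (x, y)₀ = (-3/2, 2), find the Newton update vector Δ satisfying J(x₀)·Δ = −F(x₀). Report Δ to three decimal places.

(0.917, -0.425)

At (-3/2, 2): F = (17.500, -2.500).
Jacobian J = [[4·x·y - 5, 2·x^2], [2·x·y + 5·y, x^2 + 5·x + 4·y]].
At the point, J = [[-17.000, 4.500], [4.000, 2.750]] (det J = -64.750).
Solving J·Δ = −F gives Δ = (0.917, -0.425).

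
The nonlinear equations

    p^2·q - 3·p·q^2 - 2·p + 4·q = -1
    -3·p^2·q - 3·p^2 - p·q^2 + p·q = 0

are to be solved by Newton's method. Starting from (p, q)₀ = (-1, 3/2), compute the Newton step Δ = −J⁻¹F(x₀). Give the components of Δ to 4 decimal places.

(0.4115, -0.8868)

At (-1, 3/2): F = (17.2500, -6.7500).
Jacobian J = [[2·p·q - 3·q^2 - 2, p^2 - 6·p·q + 4], [-6·p·q - 6·p - q^2 + q, -3·p^2 - 2·p·q + p]].
At the point, J = [[-11.7500, 14.0000], [14.2500, -1.0000]] (det J = -187.7500).
Solving J·Δ = −F gives Δ = (0.4115, -0.8868).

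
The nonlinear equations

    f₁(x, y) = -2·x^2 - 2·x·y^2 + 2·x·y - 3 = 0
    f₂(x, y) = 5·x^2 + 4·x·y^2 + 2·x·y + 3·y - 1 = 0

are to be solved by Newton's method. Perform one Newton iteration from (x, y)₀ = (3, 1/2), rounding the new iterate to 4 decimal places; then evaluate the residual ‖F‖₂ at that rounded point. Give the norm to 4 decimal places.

At (3, 1/2): F = (-19.5000, 51.5000).
Jacobian J = [[-4·x - 2·y^2 + 2·y, -4·x·y + 2·x], [10·x + 4·y^2 + 2·y, 8·x·y + 2·x + 3]].
At the point, J = [[-11.5000, 0.0000], [32.0000, 21.0000]] (det J = -241.5000).
Solving J·Δ = −F gives Δ = (-1.6957, 0.1315).
Then the next iterate is (x, y)₁ = (1.3043, 0.6315).
Re-evaluating at (1.3043, 0.6315): F = (-5.795356, 13.128402), so ‖F‖₂ = 14.3506.

14.3506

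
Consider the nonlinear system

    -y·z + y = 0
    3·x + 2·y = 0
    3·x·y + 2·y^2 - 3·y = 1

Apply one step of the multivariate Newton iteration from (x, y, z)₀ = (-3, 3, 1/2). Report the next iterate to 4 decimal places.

At (-3, 3, 1/2): F = (1.5000, -3.0000, -19.0000).
Jacobian J = [[0, -z + 1, -y], [3, 2, 0], [3·y, 3·x + 4·y - 3, 0]].
At the point, J = [[0.0000, 0.5000, -3.0000], [3.0000, 2.0000, 0.0000], [9.0000, 0.0000, 0.0000]] (det J = 54.0000).
Solving J·Δ = −F gives Δ = (2.1111, -1.6667, 0.2222).
Then the next iterate is (x, y, z)₁ = (-0.8889, 1.3333, 0.7222).

(-0.8889, 1.3333, 0.7222)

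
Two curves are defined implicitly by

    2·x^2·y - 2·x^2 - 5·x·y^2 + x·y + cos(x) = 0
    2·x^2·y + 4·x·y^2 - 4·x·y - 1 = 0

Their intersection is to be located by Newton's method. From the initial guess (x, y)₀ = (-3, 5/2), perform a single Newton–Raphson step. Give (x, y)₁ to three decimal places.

(-1.807, 1.870)

At (-3, 5/2): F = (112.26001, -1.000).
Jacobian J = [[4·x·y - 4·x - 5·y^2 + y - sin(x), 2·x^2 - 10·x·y + x], [4·x·y + 4·y^2 - 4·y, 2·x^2 + 8·x·y - 4·x]].
At the point, J = [[-46.60888, 90.000], [-15.000, -30.000]] (det J = 2748.26640).
Solving J·Δ = −F gives Δ = (1.193, -0.630).
Then the next iterate is (x, y)₁ = (-1.807, 1.870).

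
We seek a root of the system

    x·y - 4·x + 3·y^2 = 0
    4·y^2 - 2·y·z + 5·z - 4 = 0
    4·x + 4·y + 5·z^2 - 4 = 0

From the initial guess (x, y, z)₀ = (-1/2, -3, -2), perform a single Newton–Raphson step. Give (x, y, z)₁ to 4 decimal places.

At (-1/2, -3, -2): F = (30.5000, 10.0000, 2.0000).
Jacobian J = [[y - 4, x + 6·y, 0], [0, 8·y - 2·z, -2·y + 5], [4, 4, 10·z]].
At the point, J = [[-7.0000, -18.5000, 0.0000], [0.0000, -20.0000, 11.0000], [4.0000, 4.0000, -20.0000]] (det J = -3306.0000).
Solving J·Δ = −F gives Δ = (2.0420, 0.8760, 0.6836).
Then the next iterate is (x, y, z)₁ = (1.5420, -2.1240, -1.3164).

(1.5420, -2.1240, -1.3164)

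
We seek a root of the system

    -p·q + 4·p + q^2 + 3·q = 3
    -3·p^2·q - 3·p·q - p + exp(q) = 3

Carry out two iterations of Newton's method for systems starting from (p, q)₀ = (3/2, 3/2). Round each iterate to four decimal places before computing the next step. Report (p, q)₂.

(0.9780, -0.4713)

At (3/2, 3/2): F = (7.5000, -16.893311).
Jacobian J = [[-q + 4, -p + 2·q + 3], [-6·p·q - 3·q - 1, -3·p^2 - 3·p + exp(q)]].
At the point, J = [[2.5000, 4.5000], [-19.0000, -6.768311]] (det J = 68.579223).
Solving J·Δ = −F gives Δ = (-0.3683, -1.4621).
Then the next iterate is (p, q)₁ = (1.1317, 0.0379).
Round to (1.1317, 0.0379) and repeat: F = (1.599045, -3.367368), J = [[3.9621, 1.9441], [-1.371049, -6.198707]].
Δ = (-0.1537, -0.5092), so (p, q)₂ = (0.9780, -0.4713).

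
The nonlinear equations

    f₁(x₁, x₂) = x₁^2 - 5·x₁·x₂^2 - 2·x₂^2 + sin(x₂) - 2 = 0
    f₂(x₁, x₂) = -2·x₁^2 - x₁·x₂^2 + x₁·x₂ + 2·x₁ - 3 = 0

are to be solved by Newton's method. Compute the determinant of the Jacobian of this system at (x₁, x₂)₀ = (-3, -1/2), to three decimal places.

204.122

J = [[2·x₁ - 5·x₂^2, -10·x₁·x₂ - 4·x₂ + cos(x₂)], [-4·x₁ - x₂^2 + x₂ + 2, -2·x₁·x₂ + x₁]].
At the point, J = [[-7.250, -12.12242], [13.250, -6.000]].
det J = 204.122.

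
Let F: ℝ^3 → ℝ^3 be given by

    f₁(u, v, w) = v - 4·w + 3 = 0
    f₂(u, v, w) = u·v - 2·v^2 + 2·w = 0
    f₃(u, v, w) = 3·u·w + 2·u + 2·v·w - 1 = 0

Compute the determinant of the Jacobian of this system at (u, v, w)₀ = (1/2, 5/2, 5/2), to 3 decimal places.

-408.250

J = [[0, 1, -4], [v, u - 4·v, 2], [3·w + 2, 2·w, 3·u + 2·v]].
At the point, J = [[0.000, 1.000, -4.000], [2.500, -9.500, 2.000], [9.500, 5.000, 6.500]].
det J = -408.250.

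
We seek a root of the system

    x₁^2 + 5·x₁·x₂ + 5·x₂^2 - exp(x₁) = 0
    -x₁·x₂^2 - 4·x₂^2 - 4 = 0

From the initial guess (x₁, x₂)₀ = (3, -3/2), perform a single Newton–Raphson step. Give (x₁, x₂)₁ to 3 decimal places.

(1.965, -0.670)

At (3, -3/2): F = (-22.33554, -19.750).
Jacobian J = [[2·x₁ + 5·x₂ - exp(x₁), 5·x₁ + 10·x₂], [-x₂^2, -2·x₁·x₂ - 8·x₂]].
At the point, J = [[-21.58554, 0.000], [-2.250, 21.000]] (det J = -453.29628).
Solving J·Δ = −F gives Δ = (-1.035, 0.830).
Then the next iterate is (x₁, x₂)₁ = (1.965, -0.670).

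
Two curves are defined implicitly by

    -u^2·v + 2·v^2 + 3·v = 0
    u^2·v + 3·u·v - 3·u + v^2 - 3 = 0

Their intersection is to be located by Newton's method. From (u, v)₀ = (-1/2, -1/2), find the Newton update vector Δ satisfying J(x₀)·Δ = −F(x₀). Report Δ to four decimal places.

(-0.5909, 0.7727)

At (-1/2, -1/2): F = (-0.8750, -0.6250).
Jacobian J = [[-2·u·v, -u^2 + 4·v + 3], [2·u·v + 3·v - 3, u^2 + 3·u + 2·v]].
At the point, J = [[-0.5000, 0.7500], [-4.0000, -2.2500]] (det J = 4.1250).
Solving J·Δ = −F gives Δ = (-0.5909, 0.7727).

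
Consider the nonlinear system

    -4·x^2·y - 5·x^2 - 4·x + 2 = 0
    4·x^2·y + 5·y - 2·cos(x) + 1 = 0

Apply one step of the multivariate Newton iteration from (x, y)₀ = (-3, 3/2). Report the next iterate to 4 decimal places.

At (-3, 3/2): F = (-85.0000, 64.479985).
Jacobian J = [[-8·x·y - 10·x - 4, -4·x^2], [8·x·y + 2·sin(x), 4·x^2 + 5]].
At the point, J = [[62.0000, -36.0000], [-36.282240, 41.0000]] (det J = 1235.839359).
Solving J·Δ = −F gives Δ = (0.9416, -0.7394).
Then the next iterate is (x, y)₁ = (-2.0584, 0.7606).

(-2.0584, 0.7606)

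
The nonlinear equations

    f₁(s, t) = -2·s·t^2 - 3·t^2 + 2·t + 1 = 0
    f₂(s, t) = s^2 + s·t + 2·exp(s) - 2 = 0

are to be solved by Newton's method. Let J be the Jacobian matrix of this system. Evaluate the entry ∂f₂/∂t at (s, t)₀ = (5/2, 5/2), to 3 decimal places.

2.500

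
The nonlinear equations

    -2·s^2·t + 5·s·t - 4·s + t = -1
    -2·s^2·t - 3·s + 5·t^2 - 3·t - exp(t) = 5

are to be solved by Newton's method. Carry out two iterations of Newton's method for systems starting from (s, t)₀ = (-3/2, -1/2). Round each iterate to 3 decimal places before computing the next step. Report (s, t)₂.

At (-3/2, -1/2): F = (12.500, 3.89347).
Jacobian J = [[-4·s·t + 5·t - 4, -2·s^2 + 5·s + 1], [-4·s·t - 3, -2·s^2 + 10·t - exp(t) - 3]].
At the point, J = [[-9.500, -11.000], [-6.000, -13.10653]] (det J = 58.51204).
Solving J·Δ = −F gives Δ = (2.068, -0.650).
Then the next iterate is (s, t)₁ = (0.568, -1.150).
Round to (0.568, -1.150) and repeat: F = (-4.94596, 3.78390), J = [[-7.13720, 3.19475], [-0.38720, -15.46188]].
Δ = (-0.577, 0.259), so (s, t)₂ = (-0.009, -0.891).

(-0.009, -0.891)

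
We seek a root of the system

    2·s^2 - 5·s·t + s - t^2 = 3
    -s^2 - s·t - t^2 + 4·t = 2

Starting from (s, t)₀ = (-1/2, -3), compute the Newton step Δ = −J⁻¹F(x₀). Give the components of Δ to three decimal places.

At (-1/2, -3): F = (-19.500, -24.750).
Jacobian J = [[4·s - 5·t + 1, -5·s - 2·t], [-2·s - t, -s - 2·t + 4]].
At the point, J = [[14.000, 8.500], [4.000, 10.500]] (det J = 113.000).
Solving J·Δ = −F gives Δ = (-0.050, 2.376).

(-0.050, 2.376)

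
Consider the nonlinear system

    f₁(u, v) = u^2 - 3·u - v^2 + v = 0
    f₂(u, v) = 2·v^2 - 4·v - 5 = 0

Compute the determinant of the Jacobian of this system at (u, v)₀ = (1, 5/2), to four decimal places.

-6.0000

J = [[2·u - 3, -2·v + 1], [0, 4·v - 4]].
At the point, J = [[-1.0000, -4.0000], [0.0000, 6.0000]].
det J = -6.0000.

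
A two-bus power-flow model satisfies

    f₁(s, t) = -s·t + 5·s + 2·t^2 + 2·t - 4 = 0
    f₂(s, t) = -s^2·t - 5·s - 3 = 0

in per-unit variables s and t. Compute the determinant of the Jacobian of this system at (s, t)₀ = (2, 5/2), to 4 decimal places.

140.0000

J = [[-t + 5, -s + 4·t + 2], [-2·s·t - 5, -s^2]].
At the point, J = [[2.5000, 10.0000], [-15.0000, -4.0000]].
det J = 140.0000.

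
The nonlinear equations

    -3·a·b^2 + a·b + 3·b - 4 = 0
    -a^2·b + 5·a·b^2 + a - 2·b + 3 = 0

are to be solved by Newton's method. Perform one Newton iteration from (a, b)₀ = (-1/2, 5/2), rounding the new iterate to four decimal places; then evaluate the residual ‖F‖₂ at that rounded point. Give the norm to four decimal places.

5.8094

At (-1/2, 5/2): F = (11.6250, -18.7500).
Jacobian J = [[-3·b^2 + b, -6·a·b + a + 3], [-2·a·b + 5·b^2 + 1, -a^2 + 10·a·b - 2]].
At the point, J = [[-16.2500, 10.0000], [34.7500, -14.7500]] (det J = -107.8125).
Solving J·Δ = −F gives Δ = (0.1487, -0.9209).
Then the next iterate is (a, b)₁ = (-0.3513, 1.5791).
Re-evaluating at (-0.3513, 1.5791): F = (2.810522, -5.084312), so ‖F‖₂ = 5.8094.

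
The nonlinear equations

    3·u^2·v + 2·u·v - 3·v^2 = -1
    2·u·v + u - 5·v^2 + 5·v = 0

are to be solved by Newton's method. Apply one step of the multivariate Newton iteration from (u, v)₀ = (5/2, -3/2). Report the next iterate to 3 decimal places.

At (5/2, -3/2): F = (-41.375, -23.750).
Jacobian J = [[6·u·v + 2·v, 3·u^2 + 2·u - 6·v], [2·v + 1, 2·u - 10·v + 5]].
At the point, J = [[-25.500, 32.750], [-2.000, 25.000]] (det J = -572.000).
Solving J·Δ = −F gives Δ = (-0.449, 0.914).
Then the next iterate is (u, v)₁ = (2.051, -0.586).

(2.051, -0.586)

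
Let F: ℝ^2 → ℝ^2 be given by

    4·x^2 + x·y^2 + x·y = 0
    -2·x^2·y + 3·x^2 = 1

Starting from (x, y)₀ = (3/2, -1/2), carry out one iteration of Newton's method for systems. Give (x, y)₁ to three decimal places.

At (3/2, -1/2): F = (8.625, 8.000).
Jacobian J = [[8·x + y^2 + y, 2·x·y + x], [-4·x·y + 6·x, -2·x^2]].
At the point, J = [[11.750, 0.000], [12.000, -4.500]] (det J = -52.875).
Solving J·Δ = −F gives Δ = (-0.734, -0.180).
Then the next iterate is (x, y)₁ = (0.766, -0.680).

(0.766, -0.680)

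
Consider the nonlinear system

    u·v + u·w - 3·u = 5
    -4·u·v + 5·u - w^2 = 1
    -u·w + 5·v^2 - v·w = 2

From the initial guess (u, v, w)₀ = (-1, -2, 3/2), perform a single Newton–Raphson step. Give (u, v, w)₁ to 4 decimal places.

(-0.6708, -1.4265, -1.7256)

At (-1, -2, 3/2): F = (-1.5000, -16.2500, 22.5000).
Jacobian J = [[v + w - 3, u, u], [-4·v + 5, -4·u, -2·w], [-w, 10·v - w, -u - v]].
At the point, J = [[-3.5000, -1.0000, -1.0000], [13.0000, 4.0000, -3.0000], [-1.5000, -21.5000, 3.0000]] (det J = 491.7500).
Solving J·Δ = −F gives Δ = (0.3292, 0.5735, -3.2256).
Then the next iterate is (u, v, w)₁ = (-0.6708, -1.4265, -1.7256).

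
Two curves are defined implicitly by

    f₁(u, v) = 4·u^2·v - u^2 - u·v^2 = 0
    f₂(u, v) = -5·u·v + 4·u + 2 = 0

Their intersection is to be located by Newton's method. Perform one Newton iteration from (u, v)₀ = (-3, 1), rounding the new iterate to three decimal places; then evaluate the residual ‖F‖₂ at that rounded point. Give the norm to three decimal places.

At (-3, 1): F = (30.000, 5.000).
Jacobian J = [[8·u·v - 2·u - v^2, 4·u^2 - 2·u·v], [-5·v + 4, -5·u]].
At the point, J = [[-19.000, 42.000], [-1.000, 15.000]] (det J = -243.000).
Solving J·Δ = −F gives Δ = (0.988, -0.267).
Then the next iterate is (u, v)₁ = (-2.012, 0.733).
Re-evaluating at (-2.012, 0.733): F = (8.90204, 1.32598), so ‖F‖₂ = 9.000.

9.000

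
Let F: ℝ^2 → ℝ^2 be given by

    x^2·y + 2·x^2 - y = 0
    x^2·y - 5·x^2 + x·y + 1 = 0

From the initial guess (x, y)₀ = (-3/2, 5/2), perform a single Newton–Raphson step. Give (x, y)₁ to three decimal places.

At (-3/2, 5/2): F = (7.625, -8.375).
Jacobian J = [[2·x·y + 4·x, x^2 - 1], [2·x·y - 10·x + y, x^2 + x]].
At the point, J = [[-13.500, 1.250], [10.000, 0.750]] (det J = -22.625).
Solving J·Δ = −F gives Δ = (0.715, 1.627).
Then the next iterate is (x, y)₁ = (-0.785, 4.127).

(-0.785, 4.127)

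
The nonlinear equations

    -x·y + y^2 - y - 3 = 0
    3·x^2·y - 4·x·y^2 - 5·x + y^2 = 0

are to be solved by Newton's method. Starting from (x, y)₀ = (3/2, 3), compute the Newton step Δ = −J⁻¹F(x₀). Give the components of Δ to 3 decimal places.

At (3/2, 3): F = (-1.500, -32.250).
Jacobian J = [[-y, -x + 2·y - 1], [6·x·y - 4·y^2 - 5, 3·x^2 - 8·x·y + 2·y]].
At the point, J = [[-3.000, 3.500], [-14.000, -23.250]] (det J = 118.750).
Solving J·Δ = −F gives Δ = (-1.244, -0.638).

(-1.244, -0.638)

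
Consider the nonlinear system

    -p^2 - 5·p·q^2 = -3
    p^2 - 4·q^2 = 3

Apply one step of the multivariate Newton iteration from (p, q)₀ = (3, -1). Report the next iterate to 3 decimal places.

(2.149, -0.612)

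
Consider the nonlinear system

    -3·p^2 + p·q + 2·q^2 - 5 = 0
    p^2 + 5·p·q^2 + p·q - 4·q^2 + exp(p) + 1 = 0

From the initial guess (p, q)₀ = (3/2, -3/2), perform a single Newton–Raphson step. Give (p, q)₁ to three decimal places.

At (3/2, -3/2): F = (-9.500, 13.35669).
Jacobian J = [[-6·p + q, p + 4·q], [2·p + 5·q^2 + q + exp(p), 10·p·q + p - 8·q]].
At the point, J = [[-10.500, -4.500], [17.23169, -9.000]] (det J = 172.04260).
Solving J·Δ = −F gives Δ = (-0.846, -0.136).
Then the next iterate is (p, q)₁ = (0.654, -1.636).

(0.654, -1.636)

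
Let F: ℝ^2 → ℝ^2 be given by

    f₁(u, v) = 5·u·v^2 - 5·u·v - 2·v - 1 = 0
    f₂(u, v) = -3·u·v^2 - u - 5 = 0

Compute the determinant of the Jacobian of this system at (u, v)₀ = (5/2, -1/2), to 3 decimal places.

J = [[5·v^2 - 5·v, 10·u·v - 5·u - 2], [-3·v^2 - 1, -6·u·v]].
At the point, J = [[3.750, -27.000], [-1.750, 7.500]].
det J = -19.125.

-19.125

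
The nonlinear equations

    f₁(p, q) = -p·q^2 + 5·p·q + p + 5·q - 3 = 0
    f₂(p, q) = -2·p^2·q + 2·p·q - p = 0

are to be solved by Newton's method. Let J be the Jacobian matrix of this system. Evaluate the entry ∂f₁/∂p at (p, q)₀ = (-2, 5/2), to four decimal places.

∂f₁/∂p = -q^2 + 5·q + 1.
At (-2, 5/2) this is 7.2500.

7.2500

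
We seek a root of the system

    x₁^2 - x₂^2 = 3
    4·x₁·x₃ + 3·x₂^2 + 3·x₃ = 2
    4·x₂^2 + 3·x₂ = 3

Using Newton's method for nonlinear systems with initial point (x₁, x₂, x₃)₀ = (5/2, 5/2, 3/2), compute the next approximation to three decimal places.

(1.817, 1.217, 0.507)

At (5/2, 5/2, 3/2): F = (-3.000, 36.250, 29.500).
Jacobian J = [[2·x₁, -2·x₂, 0], [4·x₃, 6·x₂, 4·x₁ + 3], [0, 8·x₂ + 3, 0]].
At the point, J = [[5.000, -5.000, 0.000], [6.000, 15.000, 13.000], [0.000, 23.000, 0.000]] (det J = -1495.000).
Solving J·Δ = −F gives Δ = (-0.683, -1.283, -0.993).
Then the next iterate is (x₁, x₂, x₃)₁ = (1.817, 1.217, 0.507).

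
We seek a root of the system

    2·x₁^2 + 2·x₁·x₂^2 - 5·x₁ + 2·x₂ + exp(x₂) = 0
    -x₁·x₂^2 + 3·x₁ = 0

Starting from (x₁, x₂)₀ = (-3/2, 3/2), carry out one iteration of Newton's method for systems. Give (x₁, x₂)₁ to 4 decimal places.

(0.4904, 1.4183)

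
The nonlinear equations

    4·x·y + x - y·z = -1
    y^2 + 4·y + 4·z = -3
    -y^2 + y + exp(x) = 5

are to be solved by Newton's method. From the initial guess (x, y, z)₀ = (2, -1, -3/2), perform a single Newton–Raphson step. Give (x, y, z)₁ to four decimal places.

At (2, -1, -3/2): F = (-6.5000, -6.0000, 0.389056).
Jacobian J = [[4·y + 1, 4·x - z, -y], [0, 2·y + 4, 4], [exp(x), -2·y + 1, 0]].
At the point, J = [[-3.0000, 9.5000, 1.0000], [0.0000, 2.0000, 4.0000], [7.389056, 3.0000, 0.0000]] (det J = 302.006020).
Solving J·Δ = −F gives Δ = (-0.2450, 0.4739, 1.2631).
Then the next iterate is (x, y, z)₁ = (1.7550, -0.5261, -0.2369).

(1.7550, -0.5261, -0.2369)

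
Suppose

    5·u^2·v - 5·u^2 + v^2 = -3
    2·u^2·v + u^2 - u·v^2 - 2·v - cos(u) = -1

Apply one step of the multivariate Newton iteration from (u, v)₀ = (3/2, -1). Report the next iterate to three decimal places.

At (3/2, -1): F = (-18.500, -0.82074).
Jacobian J = [[10·u·v - 10·u, 5·u^2 + 2·v], [4·u·v + 2·u - v^2 + sin(u), 2·u^2 - 2·u·v - 2]].
At the point, J = [[-30.000, 9.250], [-3.00251, 5.500]] (det J = -137.22683).
Solving J·Δ = −F gives Δ = (-0.686, -0.225).
Then the next iterate is (u, v)₁ = (0.814, -1.225).

(0.814, -1.225)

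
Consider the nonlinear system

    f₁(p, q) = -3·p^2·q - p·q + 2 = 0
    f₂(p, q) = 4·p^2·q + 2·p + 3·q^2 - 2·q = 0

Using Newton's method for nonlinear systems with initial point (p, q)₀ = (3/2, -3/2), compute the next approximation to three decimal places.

(1.284, -0.150)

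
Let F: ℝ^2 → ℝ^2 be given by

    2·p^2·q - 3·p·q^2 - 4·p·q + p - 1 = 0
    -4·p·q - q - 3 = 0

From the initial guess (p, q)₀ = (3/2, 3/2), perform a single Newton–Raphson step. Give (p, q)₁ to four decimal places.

At (3/2, 3/2): F = (-11.8750, -13.5000).
Jacobian J = [[4·p·q - 3·q^2 - 4·q + 1, 2·p^2 - 6·p·q - 4·p], [-4·q, -4·p - 1]].
At the point, J = [[-2.7500, -15.0000], [-6.0000, -7.0000]] (det J = -70.7500).
Solving J·Δ = −F gives Δ = (-1.6873, -0.4823).
Then the next iterate is (p, q)₁ = (-0.1873, 1.0177).

(-0.1873, 1.0177)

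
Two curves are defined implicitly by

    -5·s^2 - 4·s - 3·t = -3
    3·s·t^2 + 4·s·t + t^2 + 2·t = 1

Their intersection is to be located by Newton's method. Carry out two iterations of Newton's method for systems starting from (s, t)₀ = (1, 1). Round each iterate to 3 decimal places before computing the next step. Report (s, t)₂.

(0.351, 0.338)

At (1, 1): F = (-9.000, 9.000).
Jacobian J = [[-10·s - 4, -3], [3·t^2 + 4·t, 6·s·t + 4·s + 2·t + 2]].
At the point, J = [[-14.000, -3.000], [7.000, 14.000]] (det J = -175.000).
Solving J·Δ = −F gives Δ = (-0.566, -0.360).
Then the next iterate is (s, t)₁ = (0.434, 0.640).
Round to (0.434, 0.640) and repeat: F = (-1.59778, 2.33394), J = [[-8.340, -3.000], [3.78880, 6.68256]].
Δ = (-0.083, -0.302), so (s, t)₂ = (0.351, 0.338).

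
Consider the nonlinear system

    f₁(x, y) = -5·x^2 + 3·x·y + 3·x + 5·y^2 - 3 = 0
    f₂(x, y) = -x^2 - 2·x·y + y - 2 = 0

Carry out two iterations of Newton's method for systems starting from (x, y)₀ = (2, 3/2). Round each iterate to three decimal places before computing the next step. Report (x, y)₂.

At (2, 3/2): F = (3.250, -10.500).
Jacobian J = [[-10·x + 3·y + 3, 3·x + 10·y], [-2·x - 2·y, -2·x + 1]].
At the point, J = [[-12.500, 21.000], [-7.000, -3.000]] (det J = 184.500).
Solving J·Δ = −F gives Δ = (-1.142, -0.835).
Then the next iterate is (x, y)₁ = (0.858, 0.665).
Round to (0.858, 0.665) and repeat: F = (-0.18398, -3.21230), J = [[-3.585, 9.224], [-3.046, -0.716]].
Δ = (-0.971, -0.357), so (x, y)₂ = (-0.113, 0.308).

(-0.113, 0.308)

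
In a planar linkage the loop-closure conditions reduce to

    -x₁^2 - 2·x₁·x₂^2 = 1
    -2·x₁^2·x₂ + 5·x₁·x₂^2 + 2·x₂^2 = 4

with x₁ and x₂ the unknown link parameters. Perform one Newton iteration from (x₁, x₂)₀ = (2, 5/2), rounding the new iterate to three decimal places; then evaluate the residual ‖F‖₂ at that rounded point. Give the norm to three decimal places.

16.610

At (2, 5/2): F = (-30.000, 51.000).
Jacobian J = [[-2·x₁ - 2·x₂^2, -4·x₁·x₂], [-4·x₁·x₂ + 5·x₂^2, -2·x₁^2 + 10·x₁·x₂ + 4·x₂]].
At the point, J = [[-16.500, -20.000], [11.250, 52.000]] (det J = -633.000).
Solving J·Δ = −F gives Δ = (-0.853, -0.796).
Then the next iterate is (x₁, x₂)₁ = (1.147, 1.704).
Re-evaluating at (1.147, 1.704): F = (-8.97650, 13.97587), so ‖F‖₂ = 16.610.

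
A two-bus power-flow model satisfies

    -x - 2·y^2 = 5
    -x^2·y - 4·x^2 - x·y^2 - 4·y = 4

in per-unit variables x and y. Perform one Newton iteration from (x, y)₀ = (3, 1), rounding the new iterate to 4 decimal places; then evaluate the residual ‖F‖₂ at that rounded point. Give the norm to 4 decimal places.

25.0941

At (3, 1): F = (-10.0000, -56.0000).
Jacobian J = [[-1, -4·y], [-2·x·y - 8·x - y^2, -x^2 - 2·x·y - 4]].
At the point, J = [[-1.0000, -4.0000], [-31.0000, -19.0000]] (det J = -105.0000).
Solving J·Δ = −F gives Δ = (-0.3238, -2.4190).
Then the next iterate is (x, y)₁ = (2.6762, -1.4190).
Re-evaluating at (2.6762, -1.4190): F = (-11.703322, -22.197934), so ‖F‖₂ = 25.0941.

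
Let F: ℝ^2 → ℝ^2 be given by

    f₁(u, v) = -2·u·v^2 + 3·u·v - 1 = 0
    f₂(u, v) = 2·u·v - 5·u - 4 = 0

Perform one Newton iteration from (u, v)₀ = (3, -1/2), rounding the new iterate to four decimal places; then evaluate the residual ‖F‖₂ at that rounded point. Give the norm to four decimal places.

At (3, -1/2): F = (-7.0000, -22.0000).
Jacobian J = [[-2·v^2 + 3·v, -4·u·v + 3·u], [2·v - 5, 2·u]].
At the point, J = [[-2.0000, 15.0000], [-6.0000, 6.0000]] (det J = 78.0000).
Solving J·Δ = −F gives Δ = (-3.6923, -0.0256).
Then the next iterate is (u, v)₁ = (-0.6923, -0.5256).
Re-evaluating at (-0.6923, -0.5256): F = (0.474122, 0.189246), so ‖F‖₂ = 0.5105.

0.5105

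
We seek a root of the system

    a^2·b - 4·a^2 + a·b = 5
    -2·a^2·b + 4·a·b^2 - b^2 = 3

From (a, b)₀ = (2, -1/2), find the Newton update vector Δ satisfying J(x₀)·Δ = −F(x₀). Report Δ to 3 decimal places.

At (2, -1/2): F = (-24.000, 2.750).
Jacobian J = [[2·a·b - 8·a + b, a^2 + a], [-4·a·b + 4·b^2, -2·a^2 + 8·a·b - 2·b]].
At the point, J = [[-18.500, 6.000], [5.000, -15.000]] (det J = 247.500).
Solving J·Δ = −F gives Δ = (-1.388, -0.279).

(-1.388, -0.279)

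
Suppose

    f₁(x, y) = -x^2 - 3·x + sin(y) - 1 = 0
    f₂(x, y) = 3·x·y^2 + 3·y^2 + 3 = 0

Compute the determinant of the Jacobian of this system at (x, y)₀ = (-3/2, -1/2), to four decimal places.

J = [[-2·x - 3, cos(y)], [3·y^2, 6·x·y + 6·y]].
At the point, J = [[0.0000, 0.877583], [0.7500, 1.5000]].
det J = -0.6582.

-0.6582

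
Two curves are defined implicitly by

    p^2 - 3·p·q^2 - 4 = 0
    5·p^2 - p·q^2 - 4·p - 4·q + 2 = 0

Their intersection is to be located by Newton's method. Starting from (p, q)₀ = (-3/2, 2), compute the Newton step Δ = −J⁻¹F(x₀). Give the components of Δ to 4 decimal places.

(0.7240, -0.2995)

At (-3/2, 2): F = (16.2500, 17.2500).
Jacobian J = [[2·p - 3·q^2, -6·p·q], [10·p - q^2 - 4, -2·p·q - 4]].
At the point, J = [[-15.0000, 18.0000], [-23.0000, 2.0000]] (det J = 384.0000).
Solving J·Δ = −F gives Δ = (0.7240, -0.2995).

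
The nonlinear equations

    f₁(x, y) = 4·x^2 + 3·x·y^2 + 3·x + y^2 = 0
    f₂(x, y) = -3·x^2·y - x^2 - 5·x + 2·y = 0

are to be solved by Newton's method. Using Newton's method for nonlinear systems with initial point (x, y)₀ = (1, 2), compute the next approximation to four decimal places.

(0.6263, 1.0996)

At (1, 2): F = (23.0000, -8.0000).
Jacobian J = [[8·x + 3·y^2 + 3, 6·x·y + 2·y], [-6·x·y - 2·x - 5, -3·x^2 + 2]].
At the point, J = [[23.0000, 16.0000], [-19.0000, -1.0000]] (det J = 281.0000).
Solving J·Δ = −F gives Δ = (-0.3737, -0.9004).
Then the next iterate is (x, y)₁ = (0.6263, 1.0996).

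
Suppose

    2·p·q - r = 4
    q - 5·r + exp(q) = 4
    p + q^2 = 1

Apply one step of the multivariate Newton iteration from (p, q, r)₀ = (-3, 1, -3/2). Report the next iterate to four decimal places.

At (-3, 1, -3/2): F = (-8.5000, 7.218282, -3.0000).
Jacobian J = [[2·q, 2·p, -1], [0, exp(q) + 1, -5], [1, 2·q, 0]].
At the point, J = [[2.0000, -6.0000, -1.0000], [0.0000, 3.718282, -5.0000], [1.0000, 2.0000, 0.0000]] (det J = 53.718282).
Solving J·Δ = −F gives Δ = (3.7341, -0.3671, 1.1707).
Then the next iterate is (p, q, r)₁ = (0.7341, 0.6329, -0.3293).

(0.7341, 0.6329, -0.3293)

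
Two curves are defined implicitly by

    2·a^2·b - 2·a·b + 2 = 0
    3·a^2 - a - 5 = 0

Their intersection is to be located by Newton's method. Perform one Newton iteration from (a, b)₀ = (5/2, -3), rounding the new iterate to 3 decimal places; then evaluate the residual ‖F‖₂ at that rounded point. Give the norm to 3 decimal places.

5.082

At (5/2, -3): F = (-20.500, 11.250).
Jacobian J = [[4·a·b - 2·b, 2·a^2 - 2·a], [6·a - 1, 0]].
At the point, J = [[-24.000, 7.500], [14.000, 0.000]] (det J = -105.000).
Solving J·Δ = −F gives Δ = (-0.804, 0.162).
Then the next iterate is (a, b)₁ = (1.696, -2.838).
Re-evaluating at (1.696, -2.838): F = (-4.70004, 1.93325), so ‖F‖₂ = 5.082.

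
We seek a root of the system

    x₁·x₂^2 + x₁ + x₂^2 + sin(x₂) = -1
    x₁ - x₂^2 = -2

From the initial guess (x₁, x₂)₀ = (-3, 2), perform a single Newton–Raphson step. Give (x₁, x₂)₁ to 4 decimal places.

(-3.4936, 0.6266)

At (-3, 2): F = (-9.090703, -5.0000).
Jacobian J = [[x₂^2 + 1, 2·x₁·x₂ + 2·x₂ + cos(x₂)], [1, -2·x₂]].
At the point, J = [[5.0000, -8.416147], [1.0000, -4.0000]] (det J = -11.583853).
Solving J·Δ = −F gives Δ = (-0.4936, -1.3734).
Then the next iterate is (x₁, x₂)₁ = (-3.4936, 0.6266).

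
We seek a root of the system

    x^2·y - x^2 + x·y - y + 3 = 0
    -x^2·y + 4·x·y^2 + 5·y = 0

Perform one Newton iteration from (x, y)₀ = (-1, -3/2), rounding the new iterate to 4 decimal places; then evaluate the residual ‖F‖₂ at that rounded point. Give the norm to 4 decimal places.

1.3777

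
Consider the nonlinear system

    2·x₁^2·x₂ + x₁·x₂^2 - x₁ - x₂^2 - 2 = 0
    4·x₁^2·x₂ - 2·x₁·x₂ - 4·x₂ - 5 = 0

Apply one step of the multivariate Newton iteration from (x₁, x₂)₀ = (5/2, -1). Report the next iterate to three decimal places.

At (5/2, -1): F = (-15.500, -21.000).
Jacobian J = [[4·x₁·x₂ + x₂^2 - 1, 2·x₁^2 + 2·x₁·x₂ - 2·x₂], [8·x₁·x₂ - 2·x₂, 4·x₁^2 - 2·x₁ - 4]].
At the point, J = [[-10.000, 9.500], [-18.000, 16.000]] (det J = 11.000).
Solving J·Δ = −F gives Δ = (4.409, 6.273).
Then the next iterate is (x₁, x₂)₁ = (6.909, 5.273).

(6.909, 5.273)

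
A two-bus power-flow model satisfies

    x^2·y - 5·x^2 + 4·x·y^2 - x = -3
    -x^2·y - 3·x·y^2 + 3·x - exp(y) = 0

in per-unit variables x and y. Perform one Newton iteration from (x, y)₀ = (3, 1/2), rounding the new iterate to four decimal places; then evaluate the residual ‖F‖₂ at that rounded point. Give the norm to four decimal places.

At (3, 1/2): F = (-37.5000, 0.601279).
Jacobian J = [[2·x·y - 10·x + 4·y^2 - 1, x^2 + 8·x·y], [-2·x·y - 3·y^2 + 3, -x^2 - 6·x·y - exp(y)]].
At the point, J = [[-27.0000, 21.0000], [-0.7500, -19.648721]] (det J = 546.265474).
Solving J·Δ = −F gives Δ = (-1.3257, 0.0812).
Then the next iterate is (x, y)₁ = (1.6743, 0.5812).
Re-evaluating at (1.6743, 0.5812): F = (-8.799166, -0.091252), so ‖F‖₂ = 8.7996.

8.7996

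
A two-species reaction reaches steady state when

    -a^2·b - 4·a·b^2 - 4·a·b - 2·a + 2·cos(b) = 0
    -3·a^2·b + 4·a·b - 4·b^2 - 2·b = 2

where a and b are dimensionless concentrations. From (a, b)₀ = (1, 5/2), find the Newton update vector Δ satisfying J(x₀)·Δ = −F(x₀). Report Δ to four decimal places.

(-0.1203, -1.3761)

At (1, 5/2): F = (-41.102287, -29.5000).
Jacobian J = [[-2·a·b - 4·b^2 - 4·b - 2, -a^2 - 8·a·b - 4·a - 2·sin(b)], [-6·a·b + 4·b, -3·a^2 + 4·a - 8·b - 2]].
At the point, J = [[-42.0000, -26.196944], [-5.0000, -21.0000]] (det J = 751.015279).
Solving J·Δ = −F gives Δ = (-0.1203, -1.3761).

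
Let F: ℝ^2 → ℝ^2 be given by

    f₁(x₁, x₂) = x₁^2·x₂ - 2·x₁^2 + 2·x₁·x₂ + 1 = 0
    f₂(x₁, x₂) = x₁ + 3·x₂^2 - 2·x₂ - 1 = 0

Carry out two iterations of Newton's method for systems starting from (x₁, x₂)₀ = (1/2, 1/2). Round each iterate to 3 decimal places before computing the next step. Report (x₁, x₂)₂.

At (1/2, 1/2): F = (1.125, -0.750).
Jacobian J = [[2·x₁·x₂ - 4·x₁ + 2·x₂, x₁^2 + 2·x₁], [1, 6·x₂ - 2]].
At the point, J = [[-0.500, 1.250], [1.000, 1.000]] (det J = -1.750).
Solving J·Δ = −F gives Δ = (1.179, -0.429).
Then the next iterate is (x₁, x₂)₁ = (1.679, 0.071).
Round to (1.679, 0.071) and repeat: F = (-4.19951, 0.55212), J = [[-6.33558, 6.17704], [1.000, -1.574]].
Δ = (-0.843, -0.185), so (x₁, x₂)₂ = (0.836, -0.114).

(0.836, -0.114)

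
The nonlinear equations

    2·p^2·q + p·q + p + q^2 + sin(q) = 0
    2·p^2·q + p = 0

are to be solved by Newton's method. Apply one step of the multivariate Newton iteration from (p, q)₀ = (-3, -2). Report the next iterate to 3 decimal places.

(-2.159, -1.001)

At (-3, -2): F = (-29.90930, -39.000).
Jacobian J = [[4·p·q + q + 1, 2·p^2 + p + 2·q + cos(q)], [4·p·q + 1, 2·p^2]].
At the point, J = [[23.000, 10.58385], [25.000, 18.000]] (det J = 149.40367).
Solving J·Δ = −F gives Δ = (0.841, 0.999).
Then the next iterate is (p, q)₁ = (-2.159, -1.001).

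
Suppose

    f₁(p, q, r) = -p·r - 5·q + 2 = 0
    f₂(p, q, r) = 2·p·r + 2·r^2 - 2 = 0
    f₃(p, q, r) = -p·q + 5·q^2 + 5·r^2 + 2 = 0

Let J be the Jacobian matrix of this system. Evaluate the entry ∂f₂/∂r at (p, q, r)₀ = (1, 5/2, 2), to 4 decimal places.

10.0000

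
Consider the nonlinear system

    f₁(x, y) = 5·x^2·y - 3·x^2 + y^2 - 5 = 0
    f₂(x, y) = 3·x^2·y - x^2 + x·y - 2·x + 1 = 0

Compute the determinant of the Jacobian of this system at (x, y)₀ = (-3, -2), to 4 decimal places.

314.0000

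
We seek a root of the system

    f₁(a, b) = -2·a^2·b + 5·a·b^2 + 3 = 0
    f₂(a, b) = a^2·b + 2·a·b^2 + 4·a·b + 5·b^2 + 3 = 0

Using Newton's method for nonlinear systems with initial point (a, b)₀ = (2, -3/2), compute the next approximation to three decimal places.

(1.427, -0.864)

At (2, -3/2): F = (37.500, 5.250).
Jacobian J = [[-4·a·b + 5·b^2, -2·a^2 + 10·a·b], [2·a·b + 2·b^2 + 4·b, a^2 + 4·a·b + 4·a + 10·b]].
At the point, J = [[23.250, -38.000], [-7.500, -15.000]] (det J = -633.750).
Solving J·Δ = −F gives Δ = (-0.573, 0.636).
Then the next iterate is (a, b)₁ = (1.427, -0.864).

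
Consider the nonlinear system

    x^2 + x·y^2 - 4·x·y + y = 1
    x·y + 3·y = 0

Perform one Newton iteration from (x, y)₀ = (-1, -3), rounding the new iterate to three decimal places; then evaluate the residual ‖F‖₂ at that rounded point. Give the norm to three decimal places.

At (-1, -3): F = (-24.000, -6.000).
Jacobian J = [[2·x + y^2 - 4·y, 2·x·y - 4·x + 1], [y, x + 3]].
At the point, J = [[19.000, 11.000], [-3.000, 2.000]] (det J = 71.000).
Solving J·Δ = −F gives Δ = (-0.254, 2.620).
Then the next iterate is (x, y)₁ = (-1.254, -0.380).
Re-evaluating at (-1.254, -0.380): F = (-1.89464, -0.66348), so ‖F‖₂ = 2.007.

2.007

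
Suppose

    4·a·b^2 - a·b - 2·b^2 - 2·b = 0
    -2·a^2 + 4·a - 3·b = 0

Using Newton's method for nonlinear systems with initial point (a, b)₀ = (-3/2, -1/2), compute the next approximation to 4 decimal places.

(-0.5849, -0.4497)

At (-3/2, -1/2): F = (-1.7500, -9.0000).
Jacobian J = [[4·b^2 - b, 8·a·b - a - 4·b - 2], [-4·a + 4, -3]].
At the point, J = [[1.5000, 7.5000], [10.0000, -3.0000]] (det J = -79.5000).
Solving J·Δ = −F gives Δ = (0.9151, 0.0503).
Then the next iterate is (a, b)₁ = (-0.5849, -0.4497).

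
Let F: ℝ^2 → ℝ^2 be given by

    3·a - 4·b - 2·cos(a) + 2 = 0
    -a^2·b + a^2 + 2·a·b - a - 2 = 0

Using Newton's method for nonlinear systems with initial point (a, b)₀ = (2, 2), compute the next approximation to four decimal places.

(2.0000, 2.2081)

At (2, 2): F = (0.832294, 0.0000).
Jacobian J = [[2·sin(a) + 3, -4], [-2·a·b + 2·a + 2·b - 1, -a^2 + 2·a]].
At the point, J = [[4.818595, -4.0000], [-1.0000, 0.0000]] (det J = -4.0000).
Solving J·Δ = −F gives Δ = (0.0000, 0.2081).
Then the next iterate is (a, b)₁ = (2.0000, 2.2081).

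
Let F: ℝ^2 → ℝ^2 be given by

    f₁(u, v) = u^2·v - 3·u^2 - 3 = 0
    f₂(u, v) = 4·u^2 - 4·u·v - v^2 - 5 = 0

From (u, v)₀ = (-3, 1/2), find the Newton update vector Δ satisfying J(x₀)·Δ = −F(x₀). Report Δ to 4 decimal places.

At (-3, 1/2): F = (-25.5000, 36.7500).
Jacobian J = [[2·u·v - 6·u, u^2], [8·u - 4·v, -4·u - 2·v]].
At the point, J = [[15.0000, 9.0000], [-26.0000, 11.0000]] (det J = 399.0000).
Solving J·Δ = −F gives Δ = (1.5320, 0.2801).

(1.5320, 0.2801)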